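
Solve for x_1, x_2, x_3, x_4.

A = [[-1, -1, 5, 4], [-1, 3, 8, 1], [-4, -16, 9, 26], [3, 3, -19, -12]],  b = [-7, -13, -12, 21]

Forward elimination on [A|b]:
R2 <- R2 - (1)*R1:  [  0   4   3  -3  -6 ]
R3 <- R3 - (4)*R1:  [   0  -12  -11   10   16 ]
R4 <- R4 - (-3)*R1:  [  0   0  -4   0   0 ]
R3 <- R3 - (-3)*R2:  [  0   0  -2   1  -2 ]
R4 <- R4 - (2)*R3:  [  0   0   0  -2   4 ]
Row echelon form:
[ -1  -1   5   4  |  -7 ]
[  0   4   3  -3  |  -6 ]
[  0   0  -2   1  |  -2 ]
[  0   0   0  -2  |   4 ]
Back-substitution:
x_4 = (4) / -2 = -2
x_3 = (-2 - (1)*(-2)) / -2 = 0
x_2 = (-6 - (3)*(0) - (-3)*(-2)) / 4 = -3
x_1 = (-7 - (-1)*(-3) - (5)*(0) - (4)*(-2)) / -1 = 2

(2, -3, 0, -2)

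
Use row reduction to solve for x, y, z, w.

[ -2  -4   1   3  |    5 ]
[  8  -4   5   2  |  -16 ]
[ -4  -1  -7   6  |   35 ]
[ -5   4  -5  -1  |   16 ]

Forward elimination on [A|b]:
R2 <- R2 - (-4)*R1:  [   0  -20    9   14    4 ]
R3 <- R3 - (2)*R1:  [  0   7  -9   0  25 ]
R4 <- R4 - (5/2)*R1:  [     0     14  -15/2  -17/2    7/2 ]
R3 <- R3 - (-7/20)*R2:  [       0        0  -117/20    49/10    132/5 ]
R4 <- R4 - (-7/10)*R2:  [     0      0   -6/5  13/10  63/10 ]
R4 <- R4 - (8/39)*R3:  [     0      0      0  23/78  23/26 ]
Row echelon form:
[ -2   -4        1      3  |      5 ]
[  0  -20        9     14  |      4 ]
[  0    0  -117/20  49/10  |  132/5 ]
[  0    0        0  23/78  |  23/26 ]
Back-substitution:
w = (23/26) / (23/78) = 3
z = (132/5 - (49/10)*(3)) / (-117/20) = -2
y = (4 - (9)*(-2) - (14)*(3)) / -20 = 1
x = (5 - (-4)*(1) - (1)*(-2) - (3)*(3)) / -2 = -1

(-1, 1, -2, 3)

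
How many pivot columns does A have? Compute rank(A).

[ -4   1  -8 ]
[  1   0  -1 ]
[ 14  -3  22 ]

Row reduction:
R2 <- R2 - (-1/4)*R1:  [   0  1/4   -3 ]
R3 <- R3 - (-7/2)*R1:  [   0  1/2   -6 ]
R3 <- R3 - (2)*R2:  [ 0  0  0 ]
Row echelon form:
[ -4    1  -8 ]
[  0  1/4  -3 ]
[  0    0   0 ]
Nonzero rows / pivot columns: 2

rank(A) = 2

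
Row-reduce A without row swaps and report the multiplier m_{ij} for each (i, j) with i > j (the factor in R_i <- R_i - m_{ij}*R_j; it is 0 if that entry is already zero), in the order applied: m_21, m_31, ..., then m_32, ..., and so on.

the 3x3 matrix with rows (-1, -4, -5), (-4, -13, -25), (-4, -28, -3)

Forward elimination:
R2 <- R2 - (4)*R1:  [  0   3  -5 ]
R3 <- R3 - (4)*R1:  [   0  -12   17 ]
R3 <- R3 - (-4)*R2:  [  0   0  -3 ]
Multipliers (in order of application): m_{21} = 4, m_{31} = 4, m_{32} = -4

multipliers: 4, 4, -4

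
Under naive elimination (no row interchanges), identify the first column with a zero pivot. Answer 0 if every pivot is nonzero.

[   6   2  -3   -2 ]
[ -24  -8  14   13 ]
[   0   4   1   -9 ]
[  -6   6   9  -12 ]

first zero-pivot column = 2

Naive forward elimination:
R2 <- R2 - (-4)*R1:  [ 0  0  2  5 ]
R4 <- R4 - (-1)*R1:  [   0    8    6  -14 ]
Matrix at this point:
[ 6  2  -3   -2 ]
[ 0  0   2    5 ]
[ 0  4   1   -9 ]
[ 0  8   6  -14 ]
Pivot entry (2,2) is zero but row 3 has 4 in column 2 -> naive elimination stops; a row interchange (e.g. R2 <-> R3) would be required here.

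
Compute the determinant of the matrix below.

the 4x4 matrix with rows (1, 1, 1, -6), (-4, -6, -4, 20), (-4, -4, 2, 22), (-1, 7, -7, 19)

Forward elimination:
R2 <- R2 - (-4)*R1:  [  0  -2   0  -4 ]
R3 <- R3 - (-4)*R1:  [  0   0   6  -2 ]
R4 <- R4 - (-1)*R1:  [  0   8  -6  13 ]
R4 <- R4 - (-4)*R2:  [  0   0  -6  -3 ]
R4 <- R4 - (-1)*R3:  [  0   0   0  -5 ]
Upper-triangular form:
[ 1   1  1  -6 ]
[ 0  -2  0  -4 ]
[ 0   0  6  -2 ]
[ 0   0  0  -5 ]
det(A) = (-1)^0 * (1) * (-2) * (6) * (-5) = 60  (0 row swaps -> sign +1)

det(A) = 60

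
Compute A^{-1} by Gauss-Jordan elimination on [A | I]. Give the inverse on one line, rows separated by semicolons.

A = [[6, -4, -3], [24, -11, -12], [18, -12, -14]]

Gauss-Jordan on [A | I]:
R1 <- (1/6)*R1:  [    1  -2/3  -1/2  |   1/6     0     0 ]
R2 <- R2 - (24)*R1:  [  0   5   0  |  -4   1   0 ]
R3 <- R3 - (18)*R1:  [  0   0  -5  |  -3   0   1 ]
R2 <- (1/5)*R2:  [    0     1     0  |  -4/5   1/5     0 ]
R1 <- R1 - (-2/3)*R2:  [      1       0    -1/2  |  -11/30    2/15       0 ]
R3 <- (1/-5)*R3:  [    0     0     1  |   3/5     0  -1/5 ]
R1 <- R1 - (-1/2)*R3:  [     1      0      0  |  -1/15   2/15  -1/10 ]
Right block of [I | A^{-1}] is the inverse:
[ -1/15  2/15  -1/10 ]
[  -4/5   1/5      0 ]
[   3/5     0   -1/5 ]

inverse = [-1/15 2/15 -1/10; -4/5 1/5 0; 3/5 0 -1/5]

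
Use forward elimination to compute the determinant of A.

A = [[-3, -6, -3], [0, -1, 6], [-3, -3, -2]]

det(A) = 57

Forward elimination:
R3 <- R3 - (1)*R1:  [ 0  3  1 ]
R3 <- R3 - (-3)*R2:  [  0   0  19 ]
Upper-triangular form:
[ -3  -6  -3 ]
[  0  -1   6 ]
[  0   0  19 ]
det(A) = (-1)^0 * (-3) * (-1) * (19) = 57  (0 row swaps -> sign +1)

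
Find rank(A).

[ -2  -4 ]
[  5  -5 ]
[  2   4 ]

Row reduction:
R2 <- R2 - (-5/2)*R1:  [   0  -15 ]
R3 <- R3 - (-1)*R1:  [ 0  0 ]
Row echelon form:
[ -2   -4 ]
[  0  -15 ]
[  0    0 ]
Nonzero rows / pivot columns: 2

rank(A) = 2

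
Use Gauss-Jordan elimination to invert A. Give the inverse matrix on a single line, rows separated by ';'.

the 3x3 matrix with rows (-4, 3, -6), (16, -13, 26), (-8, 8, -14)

inverse = [-13/4 -3/4 0; 2 1 1; 3 1 1/2]

Gauss-Jordan on [A | I]:
R1 <- (1/-4)*R1:  [    1  -3/4   3/2  |  -1/4     0     0 ]
R2 <- R2 - (16)*R1:  [  0  -1   2  |   4   1   0 ]
R3 <- R3 - (-8)*R1:  [  0   2  -2  |  -2   0   1 ]
R2 <- (1/-1)*R2:  [  0   1  -2  |  -4  -1   0 ]
R1 <- R1 - (-3/4)*R2:  [     1      0      0  |  -13/4   -3/4      0 ]
R3 <- R3 - (2)*R2:  [ 0  0  2  |  6  2  1 ]
R3 <- (1/2)*R3:  [   0    0    1  |    3    1  1/2 ]
R2 <- R2 - (-2)*R3:  [ 0  1  0  |  2  1  1 ]
Right block of [I | A^{-1}] is the inverse:
[ -13/4  -3/4    0 ]
[     2     1    1 ]
[     3     1  1/2 ]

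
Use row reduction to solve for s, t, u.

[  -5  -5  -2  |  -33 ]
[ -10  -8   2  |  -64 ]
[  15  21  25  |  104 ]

Forward elimination on [A|b]:
R2 <- R2 - (2)*R1:  [ 0  2  6  2 ]
R3 <- R3 - (-3)*R1:  [  0   6  19   5 ]
R3 <- R3 - (3)*R2:  [  0   0   1  -1 ]
Row echelon form:
[ -5  -5  -2  |  -33 ]
[  0   2   6  |    2 ]
[  0   0   1  |   -1 ]
Back-substitution:
u = (-1) / 1 = -1
t = (2 - (6)*(-1)) / 2 = 4
s = (-33 - (-5)*(4) - (-2)*(-1)) / -5 = 3

(3, 4, -1)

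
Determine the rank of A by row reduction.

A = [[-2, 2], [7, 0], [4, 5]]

rank(A) = 2

Row reduction:
R2 <- R2 - (-7/2)*R1:  [ 0  7 ]
R3 <- R3 - (-2)*R1:  [ 0  9 ]
R3 <- R3 - (9/7)*R2:  [ 0  0 ]
Row echelon form:
[ -2  2 ]
[  0  7 ]
[  0  0 ]
Nonzero rows / pivot columns: 2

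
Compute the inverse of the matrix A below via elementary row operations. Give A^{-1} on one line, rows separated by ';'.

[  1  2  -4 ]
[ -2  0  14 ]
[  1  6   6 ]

Gauss-Jordan on [A | I]:
R2 <- R2 - (-2)*R1:  [ 0  4  6  |  2  1  0 ]
R3 <- R3 - (1)*R1:  [  0   4  10  |  -1   0   1 ]
R2 <- (1/4)*R2:  [   0    1  3/2  |  1/2  1/4    0 ]
R1 <- R1 - (2)*R2:  [    1     0    -7  |     0  -1/2     0 ]
R3 <- R3 - (4)*R2:  [  0   0   4  |  -3  -1   1 ]
R3 <- (1/4)*R3:  [    0     0     1  |  -3/4  -1/4   1/4 ]
R1 <- R1 - (-7)*R3:  [     1      0      0  |  -21/4   -9/4    7/4 ]
R2 <- R2 - (3/2)*R3:  [    0     1     0  |  13/8   5/8  -3/8 ]
Right block of [I | A^{-1}] is the inverse:
[ -21/4  -9/4   7/4 ]
[  13/8   5/8  -3/8 ]
[  -3/4  -1/4   1/4 ]

inverse = [-21/4 -9/4 7/4; 13/8 5/8 -3/8; -3/4 -1/4 1/4]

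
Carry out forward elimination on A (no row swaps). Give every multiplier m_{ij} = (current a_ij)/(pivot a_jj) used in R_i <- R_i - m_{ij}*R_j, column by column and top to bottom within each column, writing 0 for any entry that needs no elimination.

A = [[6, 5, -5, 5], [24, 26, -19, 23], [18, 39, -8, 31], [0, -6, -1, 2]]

multipliers: 4, 3, 0, 4, -1, 0

Forward elimination:
R2 <- R2 - (4)*R1:  [ 0  6  1  3 ]
R3 <- R3 - (3)*R1:  [  0  24   7  16 ]
R4: entry in column 1 is already 0 -> m_{41} = 0 (no row operation needed)
R3 <- R3 - (4)*R2:  [ 0  0  3  4 ]
R4 <- R4 - (-1)*R2:  [ 0  0  0  5 ]
R4: entry in column 3 is already 0 -> m_{43} = 0 (no row operation needed)
Multipliers (in order of application): m_{21} = 4, m_{31} = 3, m_{41} = 0, m_{32} = 4, m_{42} = -1, m_{43} = 0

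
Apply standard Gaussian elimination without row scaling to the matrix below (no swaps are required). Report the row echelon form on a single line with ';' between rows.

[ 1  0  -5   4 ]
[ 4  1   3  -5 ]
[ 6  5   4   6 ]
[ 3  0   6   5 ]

Forward elimination:
R2 <- R2 - (4)*R1:  [   0    1   23  -21 ]
R3 <- R3 - (6)*R1:  [   0    5   34  -18 ]
R4 <- R4 - (3)*R1:  [  0   0  21  -7 ]
R3 <- R3 - (5)*R2:  [   0    0  -81   87 ]
R4 <- R4 - (-7/27)*R3:  [     0      0      0  140/9 ]
Row echelon form:
[ 1  0   -5      4 ]
[ 0  1   23    -21 ]
[ 0  0  -81     87 ]
[ 0  0    0  140/9 ]

REF = [1 0 -5 4; 0 1 23 -21; 0 0 -81 87; 0 0 0 140/9]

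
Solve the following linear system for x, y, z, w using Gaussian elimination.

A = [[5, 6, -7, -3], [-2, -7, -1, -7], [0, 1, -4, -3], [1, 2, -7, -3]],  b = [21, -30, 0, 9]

(2, 1, -2, 3)

Forward elimination on [A|b]:
R2 <- R2 - (-2/5)*R1:  [      0   -23/5   -19/5   -41/5  -108/5 ]
R4 <- R4 - (1/5)*R1:  [     0    4/5  -28/5  -12/5   24/5 ]
R3 <- R3 - (-5/23)*R2:  [       0        0  -111/23  -110/23  -108/23 ]
R4 <- R4 - (-4/23)*R2:  [       0        0  -144/23   -88/23    24/23 ]
R4 <- R4 - (48/37)*R3:  [      0       0       0   88/37  264/37 ]
Row echelon form:
[ 5      6       -7       -3  |       21 ]
[ 0  -23/5    -19/5    -41/5  |   -108/5 ]
[ 0      0  -111/23  -110/23  |  -108/23 ]
[ 0      0        0    88/37  |   264/37 ]
Back-substitution:
w = (264/37) / (88/37) = 3
z = (-108/23 - (-110/23)*(3)) / (-111/23) = -2
y = (-108/5 - (-19/5)*(-2) - (-41/5)*(3)) / (-23/5) = 1
x = (21 - (6)*(1) - (-7)*(-2) - (-3)*(3)) / 5 = 2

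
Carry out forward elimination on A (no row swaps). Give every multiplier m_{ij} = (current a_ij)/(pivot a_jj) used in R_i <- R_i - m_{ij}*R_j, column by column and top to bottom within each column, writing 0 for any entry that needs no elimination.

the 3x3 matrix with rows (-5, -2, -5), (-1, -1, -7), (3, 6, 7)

Forward elimination:
R2 <- R2 - (1/5)*R1:  [    0  -3/5    -6 ]
R3 <- R3 - (-3/5)*R1:  [    0  24/5     4 ]
R3 <- R3 - (-8)*R2:  [   0    0  -44 ]
Multipliers (in order of application): m_{21} = 1/5, m_{31} = -3/5, m_{32} = -8

multipliers: 1/5, -3/5, -8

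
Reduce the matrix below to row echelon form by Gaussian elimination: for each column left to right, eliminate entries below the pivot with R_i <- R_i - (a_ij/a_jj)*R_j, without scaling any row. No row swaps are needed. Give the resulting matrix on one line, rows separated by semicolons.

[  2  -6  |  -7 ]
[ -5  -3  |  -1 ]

REF = [2 -6 -7; 0 -18 -37/2]

Forward elimination:
R2 <- R2 - (-5/2)*R1:  [     0    -18  -37/2 ]
Row echelon form:
[ 2   -6  |     -7 ]
[ 0  -18  |  -37/2 ]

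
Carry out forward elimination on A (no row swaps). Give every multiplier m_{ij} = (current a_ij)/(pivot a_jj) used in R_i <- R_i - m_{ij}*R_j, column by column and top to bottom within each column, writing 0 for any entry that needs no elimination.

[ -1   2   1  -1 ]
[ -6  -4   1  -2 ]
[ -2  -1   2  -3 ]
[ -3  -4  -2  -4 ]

Forward elimination:
R2 <- R2 - (6)*R1:  [   0  -16   -5    4 ]
R3 <- R3 - (2)*R1:  [  0  -5   0  -1 ]
R4 <- R4 - (3)*R1:  [   0  -10   -5   -1 ]
R3 <- R3 - (5/16)*R2:  [     0      0  25/16   -9/4 ]
R4 <- R4 - (5/8)*R2:  [     0      0  -15/8   -7/2 ]
R4 <- R4 - (-6/5)*R3:  [     0      0      0  -31/5 ]
Multipliers (in order of application): m_{21} = 6, m_{31} = 2, m_{41} = 3, m_{32} = 5/16, m_{42} = 5/8, m_{43} = -6/5

multipliers: 6, 2, 3, 5/16, 5/8, -6/5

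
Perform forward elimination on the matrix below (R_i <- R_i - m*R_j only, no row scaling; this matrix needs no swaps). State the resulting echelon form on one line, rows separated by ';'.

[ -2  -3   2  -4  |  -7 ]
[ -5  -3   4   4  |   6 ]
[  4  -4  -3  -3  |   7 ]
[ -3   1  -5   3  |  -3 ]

Forward elimination:
R2 <- R2 - (5/2)*R1:  [    0   9/2    -1    14  47/2 ]
R3 <- R3 - (-2)*R1:  [   0  -10    1  -11   -7 ]
R4 <- R4 - (3/2)*R1:  [    0  11/2    -8     9  15/2 ]
R3 <- R3 - (-20/9)*R2:  [     0      0  -11/9  181/9  407/9 ]
R4 <- R4 - (11/9)*R2:  [      0       0   -61/9   -73/9  -191/9 ]
R4 <- R4 - (61/11)*R3:  [        0         0         0  -1316/11      -272 ]
Row echelon form:
[ -2   -3      2        -4  |     -7 ]
[  0  9/2     -1        14  |   47/2 ]
[  0    0  -11/9     181/9  |  407/9 ]
[  0    0      0  -1316/11  |   -272 ]

REF = [-2 -3 2 -4 -7; 0 9/2 -1 14 47/2; 0 0 -11/9 181/9 407/9; 0 0 0 -1316/11 -272]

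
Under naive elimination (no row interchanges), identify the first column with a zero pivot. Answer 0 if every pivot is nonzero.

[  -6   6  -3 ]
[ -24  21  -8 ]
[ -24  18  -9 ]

first zero-pivot column = 0

Naive forward elimination:
R2 <- R2 - (4)*R1:  [  0  -3   4 ]
R3 <- R3 - (4)*R1:  [  0  -6   3 ]
R3 <- R3 - (2)*R2:  [  0   0  -5 ]
All pivots nonzero; naive elimination completes without hitting a zero pivot.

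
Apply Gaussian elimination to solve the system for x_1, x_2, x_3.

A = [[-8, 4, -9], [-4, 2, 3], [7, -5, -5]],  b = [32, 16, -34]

Forward elimination on [A|b]:
R2 <- R2 - (1/2)*R1:  [    0     0  15/2     0 ]
R3 <- R3 - (-7/8)*R1:  [      0    -3/2  -103/8      -6 ]
R2 <-> R3   (pivot in column 2 was zero)
[ -8     4      -9  32 ]
[  0  -3/2  -103/8  -6 ]
[  0     0    15/2   0 ]
Row echelon form:
[ -8     4      -9  |  32 ]
[  0  -3/2  -103/8  |  -6 ]
[  0     0    15/2  |   0 ]
Back-substitution:
x_3 = (0) / (15/2) = 0
x_2 = (-6 - (-103/8)*(0)) / (-3/2) = 4
x_1 = (32 - (4)*(4) - (-9)*(0)) / -8 = -2

(-2, 4, 0)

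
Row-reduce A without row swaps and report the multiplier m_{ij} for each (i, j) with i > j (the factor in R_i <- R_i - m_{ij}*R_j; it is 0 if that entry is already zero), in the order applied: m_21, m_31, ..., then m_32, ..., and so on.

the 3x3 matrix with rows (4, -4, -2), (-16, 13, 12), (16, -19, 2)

Forward elimination:
R2 <- R2 - (-4)*R1:  [  0  -3   4 ]
R3 <- R3 - (4)*R1:  [  0  -3  10 ]
R3 <- R3 - (1)*R2:  [ 0  0  6 ]
Multipliers (in order of application): m_{21} = -4, m_{31} = 4, m_{32} = 1

multipliers: -4, 4, 1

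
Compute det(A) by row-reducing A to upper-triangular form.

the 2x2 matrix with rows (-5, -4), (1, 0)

det(A) = 4

Forward elimination:
R2 <- R2 - (-1/5)*R1:  [    0  -4/5 ]
Upper-triangular form:
[ -5    -4 ]
[  0  -4/5 ]
det(A) = (-1)^0 * (-5) * (-4/5) = 4  (0 row swaps -> sign +1)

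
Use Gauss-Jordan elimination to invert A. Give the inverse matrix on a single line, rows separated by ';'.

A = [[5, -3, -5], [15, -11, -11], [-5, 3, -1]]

inverse = [11/15 -3/10 -11/30; 7/6 -1/2 -1/3; -1/6 0 -1/6]

Gauss-Jordan on [A | I]:
R1 <- (1/5)*R1:  [    1  -3/5    -1  |   1/5     0     0 ]
R2 <- R2 - (15)*R1:  [  0  -2   4  |  -3   1   0 ]
R3 <- R3 - (-5)*R1:  [  0   0  -6  |   1   0   1 ]
R2 <- (1/-2)*R2:  [    0     1    -2  |   3/2  -1/2     0 ]
R1 <- R1 - (-3/5)*R2:  [     1      0  -11/5  |  11/10  -3/10      0 ]
R3 <- (1/-6)*R3:  [    0     0     1  |  -1/6     0  -1/6 ]
R1 <- R1 - (-11/5)*R3:  [      1       0       0  |   11/15   -3/10  -11/30 ]
R2 <- R2 - (-2)*R3:  [    0     1     0  |   7/6  -1/2  -1/3 ]
Right block of [I | A^{-1}] is the inverse:
[ 11/15  -3/10  -11/30 ]
[   7/6   -1/2    -1/3 ]
[  -1/6      0    -1/6 ]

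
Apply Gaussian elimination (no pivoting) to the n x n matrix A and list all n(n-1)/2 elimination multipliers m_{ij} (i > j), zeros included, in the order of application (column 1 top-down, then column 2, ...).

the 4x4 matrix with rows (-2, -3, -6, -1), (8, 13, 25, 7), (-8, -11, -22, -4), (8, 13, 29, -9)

multipliers: -4, 4, -4, 1, 1, 4

Forward elimination:
R2 <- R2 - (-4)*R1:  [ 0  1  1  3 ]
R3 <- R3 - (4)*R1:  [ 0  1  2  0 ]
R4 <- R4 - (-4)*R1:  [   0    1    5  -13 ]
R3 <- R3 - (1)*R2:  [  0   0   1  -3 ]
R4 <- R4 - (1)*R2:  [   0    0    4  -16 ]
R4 <- R4 - (4)*R3:  [  0   0   0  -4 ]
Multipliers (in order of application): m_{21} = -4, m_{31} = 4, m_{41} = -4, m_{32} = 1, m_{42} = 1, m_{43} = 4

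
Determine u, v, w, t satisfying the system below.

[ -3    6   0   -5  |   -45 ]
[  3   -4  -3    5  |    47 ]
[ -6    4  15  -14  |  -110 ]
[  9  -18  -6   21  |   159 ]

(5, -5, -4, 0)

Forward elimination on [A|b]:
R2 <- R2 - (-1)*R1:  [  0   2  -3   0   2 ]
R3 <- R3 - (2)*R1:  [   0   -8   15   -4  -20 ]
R4 <- R4 - (-3)*R1:  [  0   0  -6   6  24 ]
R3 <- R3 - (-4)*R2:  [   0    0    3   -4  -12 ]
R4 <- R4 - (-2)*R3:  [  0   0   0  -2   0 ]
Row echelon form:
[ -3  6   0  -5  |  -45 ]
[  0  2  -3   0  |    2 ]
[  0  0   3  -4  |  -12 ]
[  0  0   0  -2  |    0 ]
Back-substitution:
t = (0) / -2 = 0
w = (-12 - (-4)*(0)) / 3 = -4
v = (2 - (-3)*(-4)) / 2 = -5
u = (-45 - (6)*(-5) - (-5)*(0)) / -3 = 5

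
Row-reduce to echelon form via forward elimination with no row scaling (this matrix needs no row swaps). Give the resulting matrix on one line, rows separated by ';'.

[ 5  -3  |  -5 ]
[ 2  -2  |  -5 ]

Forward elimination:
R2 <- R2 - (2/5)*R1:  [    0  -4/5    -3 ]
Row echelon form:
[ 5    -3  |  -5 ]
[ 0  -4/5  |  -3 ]

REF = [5 -3 -5; 0 -4/5 -3]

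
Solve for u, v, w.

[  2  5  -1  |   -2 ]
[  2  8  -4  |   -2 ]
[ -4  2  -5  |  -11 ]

(5, -3, -3)

Forward elimination on [A|b]:
R2 <- R2 - (1)*R1:  [  0   3  -3   0 ]
R3 <- R3 - (-2)*R1:  [   0   12   -7  -15 ]
R3 <- R3 - (4)*R2:  [   0    0    5  -15 ]
Row echelon form:
[ 2  5  -1  |   -2 ]
[ 0  3  -3  |    0 ]
[ 0  0   5  |  -15 ]
Back-substitution:
w = (-15) / 5 = -3
v = (0 - (-3)*(-3)) / 3 = -3
u = (-2 - (5)*(-3) - (-1)*(-3)) / 2 = 5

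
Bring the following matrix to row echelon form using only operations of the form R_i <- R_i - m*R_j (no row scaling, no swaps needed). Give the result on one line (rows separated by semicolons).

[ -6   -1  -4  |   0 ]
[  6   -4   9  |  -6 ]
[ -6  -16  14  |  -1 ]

Forward elimination:
R2 <- R2 - (-1)*R1:  [  0  -5   5  -6 ]
R3 <- R3 - (1)*R1:  [   0  -15   18   -1 ]
R3 <- R3 - (3)*R2:  [  0   0   3  17 ]
Row echelon form:
[ -6  -1  -4  |   0 ]
[  0  -5   5  |  -6 ]
[  0   0   3  |  17 ]

REF = [-6 -1 -4 0; 0 -5 5 -6; 0 0 3 17]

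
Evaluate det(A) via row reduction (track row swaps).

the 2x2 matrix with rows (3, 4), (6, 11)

Forward elimination:
R2 <- R2 - (2)*R1:  [ 0  3 ]
Upper-triangular form:
[ 3  4 ]
[ 0  3 ]
det(A) = (-1)^0 * (3) * (3) = 9  (0 row swaps -> sign +1)

det(A) = 9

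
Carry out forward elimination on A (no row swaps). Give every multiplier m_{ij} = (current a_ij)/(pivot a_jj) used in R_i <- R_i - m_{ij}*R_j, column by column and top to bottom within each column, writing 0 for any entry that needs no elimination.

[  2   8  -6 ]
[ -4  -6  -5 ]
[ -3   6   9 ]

multipliers: -2, -3/2, 9/5

Forward elimination:
R2 <- R2 - (-2)*R1:  [   0   10  -17 ]
R3 <- R3 - (-3/2)*R1:  [  0  18   0 ]
R3 <- R3 - (9/5)*R2:  [     0      0  153/5 ]
Multipliers (in order of application): m_{21} = -2, m_{31} = -3/2, m_{32} = 9/5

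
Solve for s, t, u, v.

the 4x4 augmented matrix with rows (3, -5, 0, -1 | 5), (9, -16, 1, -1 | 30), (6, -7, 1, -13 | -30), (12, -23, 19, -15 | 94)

(-4, -4, 5, 3)

Forward elimination on [A|b]:
R2 <- R2 - (3)*R1:  [  0  -1   1   2  15 ]
R3 <- R3 - (2)*R1:  [   0    3    1  -11  -40 ]
R4 <- R4 - (4)*R1:  [   0   -3   19  -11   74 ]
R3 <- R3 - (-3)*R2:  [  0   0   4  -5   5 ]
R4 <- R4 - (3)*R2:  [   0    0   16  -17   29 ]
R4 <- R4 - (4)*R3:  [ 0  0  0  3  9 ]
Row echelon form:
[ 3  -5  0  -1  |   5 ]
[ 0  -1  1   2  |  15 ]
[ 0   0  4  -5  |   5 ]
[ 0   0  0   3  |   9 ]
Back-substitution:
v = (9) / 3 = 3
u = (5 - (-5)*(3)) / 4 = 5
t = (15 - (1)*(5) - (2)*(3)) / -1 = -4
s = (5 - (-5)*(-4) - (-1)*(3)) / 3 = -4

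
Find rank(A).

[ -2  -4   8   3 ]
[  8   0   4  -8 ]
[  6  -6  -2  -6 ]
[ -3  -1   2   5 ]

rank(A) = 4

Row reduction:
R2 <- R2 - (-4)*R1:  [   0  -16   36    4 ]
R3 <- R3 - (-3)*R1:  [   0  -18   22    3 ]
R4 <- R4 - (3/2)*R1:  [   0    5  -10  1/2 ]
R3 <- R3 - (9/8)*R2:  [     0      0  -37/2   -3/2 ]
R4 <- R4 - (-5/16)*R2:  [   0    0  5/4  7/4 ]
R4 <- R4 - (-5/74)*R3:  [     0      0      0  61/37 ]
Row echelon form:
[ -2   -4      8      3 ]
[  0  -16     36      4 ]
[  0    0  -37/2   -3/2 ]
[  0    0      0  61/37 ]
Nonzero rows / pivot columns: 4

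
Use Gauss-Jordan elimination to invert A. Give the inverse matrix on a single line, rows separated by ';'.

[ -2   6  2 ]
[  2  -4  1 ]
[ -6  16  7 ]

Gauss-Jordan on [A | I]:
R1 <- (1/-2)*R1:  [    1    -3    -1  |  -1/2     0     0 ]
R2 <- R2 - (2)*R1:  [ 0  2  3  |  1  1  0 ]
R3 <- R3 - (-6)*R1:  [  0  -2   1  |  -3   0   1 ]
R2 <- (1/2)*R2:  [   0    1  3/2  |  1/2  1/2    0 ]
R1 <- R1 - (-3)*R2:  [   1    0  7/2  |    1  3/2    0 ]
R3 <- R3 - (-2)*R2:  [  0   0   4  |  -2   1   1 ]
R3 <- (1/4)*R3:  [    0     0     1  |  -1/2   1/4   1/4 ]
R1 <- R1 - (7/2)*R3:  [    1     0     0  |  11/4   5/8  -7/8 ]
R2 <- R2 - (3/2)*R3:  [    0     1     0  |   5/4   1/8  -3/8 ]
Right block of [I | A^{-1}] is the inverse:
[ 11/4  5/8  -7/8 ]
[  5/4  1/8  -3/8 ]
[ -1/2  1/4   1/4 ]

inverse = [11/4 5/8 -7/8; 5/4 1/8 -3/8; -1/2 1/4 1/4]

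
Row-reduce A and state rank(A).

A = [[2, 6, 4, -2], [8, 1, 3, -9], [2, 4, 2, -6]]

Row reduction:
R2 <- R2 - (4)*R1:  [   0  -23  -13   -1 ]
R3 <- R3 - (1)*R1:  [  0  -2  -2  -4 ]
R3 <- R3 - (2/23)*R2:  [      0       0  -20/23  -90/23 ]
Row echelon form:
[ 2    6       4      -2 ]
[ 0  -23     -13      -1 ]
[ 0    0  -20/23  -90/23 ]
Nonzero rows / pivot columns: 3

rank(A) = 3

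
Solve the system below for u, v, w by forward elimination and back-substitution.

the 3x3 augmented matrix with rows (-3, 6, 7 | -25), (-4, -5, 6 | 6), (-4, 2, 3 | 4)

Forward elimination on [A|b]:
R2 <- R2 - (4/3)*R1:  [     0    -13  -10/3  118/3 ]
R3 <- R3 - (4/3)*R1:  [     0     -6  -19/3  112/3 ]
R3 <- R3 - (6/13)*R2:  [       0        0  -187/39   748/39 ]
Row echelon form:
[ -3    6        7  |     -25 ]
[  0  -13    -10/3  |   118/3 ]
[  0    0  -187/39  |  748/39 ]
Back-substitution:
w = (748/39) / (-187/39) = -4
v = (118/3 - (-10/3)*(-4)) / -13 = -2
u = (-25 - (6)*(-2) - (7)*(-4)) / -3 = -5

(-5, -2, -4)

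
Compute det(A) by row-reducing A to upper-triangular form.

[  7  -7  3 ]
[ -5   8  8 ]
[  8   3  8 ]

det(A) = -685

Forward elimination:
R2 <- R2 - (-5/7)*R1:  [    0     3  71/7 ]
R3 <- R3 - (8/7)*R1:  [    0    11  32/7 ]
R3 <- R3 - (11/3)*R2:  [       0        0  -685/21 ]
Upper-triangular form:
[ 7  -7        3 ]
[ 0   3     71/7 ]
[ 0   0  -685/21 ]
det(A) = (-1)^0 * (7) * (3) * (-685/21) = -685  (0 row swaps -> sign +1)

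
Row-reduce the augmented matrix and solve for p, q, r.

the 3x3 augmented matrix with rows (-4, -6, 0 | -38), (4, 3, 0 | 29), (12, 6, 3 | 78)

Forward elimination on [A|b]:
R2 <- R2 - (-1)*R1:  [  0  -3   0  -9 ]
R3 <- R3 - (-3)*R1:  [   0  -12    3  -36 ]
R3 <- R3 - (4)*R2:  [ 0  0  3  0 ]
Row echelon form:
[ -4  -6  0  |  -38 ]
[  0  -3  0  |   -9 ]
[  0   0  3  |    0 ]
Back-substitution:
r = (0) / 3 = 0
q = (-9) / -3 = 3
p = (-38 - (-6)*(3)) / -4 = 5

(5, 3, 0)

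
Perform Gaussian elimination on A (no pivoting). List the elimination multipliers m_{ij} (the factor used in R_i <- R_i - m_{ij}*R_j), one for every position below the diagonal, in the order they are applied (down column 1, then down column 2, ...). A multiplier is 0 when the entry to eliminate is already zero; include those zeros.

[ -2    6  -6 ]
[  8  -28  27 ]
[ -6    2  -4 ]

multipliers: -4, 3, 4

Forward elimination:
R2 <- R2 - (-4)*R1:  [  0  -4   3 ]
R3 <- R3 - (3)*R1:  [   0  -16   14 ]
R3 <- R3 - (4)*R2:  [ 0  0  2 ]
Multipliers (in order of application): m_{21} = -4, m_{31} = 3, m_{32} = 4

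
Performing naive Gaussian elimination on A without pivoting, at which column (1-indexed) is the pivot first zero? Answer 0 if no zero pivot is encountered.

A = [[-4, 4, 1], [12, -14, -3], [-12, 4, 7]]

Naive forward elimination:
R2 <- R2 - (-3)*R1:  [  0  -2   0 ]
R3 <- R3 - (3)*R1:  [  0  -8   4 ]
R3 <- R3 - (4)*R2:  [ 0  0  4 ]
All pivots nonzero; naive elimination completes without hitting a zero pivot.

first zero-pivot column = 0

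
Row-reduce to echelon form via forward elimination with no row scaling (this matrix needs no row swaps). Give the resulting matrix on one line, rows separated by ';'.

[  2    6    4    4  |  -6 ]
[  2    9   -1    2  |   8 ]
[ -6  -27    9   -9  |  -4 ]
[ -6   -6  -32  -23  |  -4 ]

REF = [2 6 4 4 -6; 0 3 -5 -2 14; 0 0 6 -3 20; 0 0 0 -3 -78]

Forward elimination:
R2 <- R2 - (1)*R1:  [  0   3  -5  -2  14 ]
R3 <- R3 - (-3)*R1:  [   0   -9   21    3  -22 ]
R4 <- R4 - (-3)*R1:  [   0   12  -20  -11  -22 ]
R3 <- R3 - (-3)*R2:  [  0   0   6  -3  20 ]
R4 <- R4 - (4)*R2:  [   0    0    0   -3  -78 ]
Row echelon form:
[ 2  6   4   4  |   -6 ]
[ 0  3  -5  -2  |   14 ]
[ 0  0   6  -3  |   20 ]
[ 0  0   0  -3  |  -78 ]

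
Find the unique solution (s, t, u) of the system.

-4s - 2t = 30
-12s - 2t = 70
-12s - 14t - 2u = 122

Forward elimination on [A|b]:
R2 <- R2 - (3)*R1:  [   0    4    0  -20 ]
R3 <- R3 - (3)*R1:  [  0  -8  -2  32 ]
R3 <- R3 - (-2)*R2:  [  0   0  -2  -8 ]
Row echelon form:
[ -4  -2   0  |   30 ]
[  0   4   0  |  -20 ]
[  0   0  -2  |   -8 ]
Back-substitution:
u = (-8) / -2 = 4
t = (-20) / 4 = -5
s = (30 - (-2)*(-5)) / -4 = -5

(-5, -5, 4)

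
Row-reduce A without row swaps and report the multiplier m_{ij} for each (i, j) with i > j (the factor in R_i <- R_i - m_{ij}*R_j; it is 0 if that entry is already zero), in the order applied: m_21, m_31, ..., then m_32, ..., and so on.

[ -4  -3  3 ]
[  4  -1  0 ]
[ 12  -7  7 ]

multipliers: -1, -3, 4

Forward elimination:
R2 <- R2 - (-1)*R1:  [  0  -4   3 ]
R3 <- R3 - (-3)*R1:  [   0  -16   16 ]
R3 <- R3 - (4)*R2:  [ 0  0  4 ]
Multipliers (in order of application): m_{21} = -1, m_{31} = -3, m_{32} = 4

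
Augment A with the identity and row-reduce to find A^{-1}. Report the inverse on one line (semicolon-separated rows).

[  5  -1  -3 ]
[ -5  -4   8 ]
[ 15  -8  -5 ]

Gauss-Jordan on [A | I]:
R1 <- (1/5)*R1:  [    1  -1/5  -3/5  |   1/5     0     0 ]
R2 <- R2 - (-5)*R1:  [  0  -5   5  |   1   1   0 ]
R3 <- R3 - (15)*R1:  [  0  -5   4  |  -3   0   1 ]
R2 <- (1/-5)*R2:  [    0     1    -1  |  -1/5  -1/5     0 ]
R1 <- R1 - (-1/5)*R2:  [     1      0   -4/5  |   4/25  -1/25      0 ]
R3 <- R3 - (-5)*R2:  [  0   0  -1  |  -4  -1   1 ]
R3 <- (1/-1)*R3:  [  0   0   1  |   4   1  -1 ]
R1 <- R1 - (-4/5)*R3:  [     1      0      0  |  84/25  19/25   -4/5 ]
R2 <- R2 - (-1)*R3:  [    0     1     0  |  19/5   4/5    -1 ]
Right block of [I | A^{-1}] is the inverse:
[ 84/25  19/25  -4/5 ]
[  19/5    4/5    -1 ]
[     4      1    -1 ]

inverse = [84/25 19/25 -4/5; 19/5 4/5 -1; 4 1 -1]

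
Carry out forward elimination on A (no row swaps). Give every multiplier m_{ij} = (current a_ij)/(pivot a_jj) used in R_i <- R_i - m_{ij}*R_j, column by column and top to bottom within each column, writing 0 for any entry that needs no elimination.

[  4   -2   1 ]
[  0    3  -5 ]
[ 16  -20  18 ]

Forward elimination:
R2: entry in column 1 is already 0 -> m_{21} = 0 (no row operation needed)
R3 <- R3 - (4)*R1:  [   0  -12   14 ]
R3 <- R3 - (-4)*R2:  [  0   0  -6 ]
Multipliers (in order of application): m_{21} = 0, m_{31} = 4, m_{32} = -4

multipliers: 0, 4, -4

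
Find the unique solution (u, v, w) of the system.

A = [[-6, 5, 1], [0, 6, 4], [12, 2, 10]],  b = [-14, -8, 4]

Forward elimination on [A|b]:
R3 <- R3 - (-2)*R1:  [   0   12   12  -24 ]
R3 <- R3 - (2)*R2:  [  0   0   4  -8 ]
Row echelon form:
[ -6  5  1  |  -14 ]
[  0  6  4  |   -8 ]
[  0  0  4  |   -8 ]
Back-substitution:
w = (-8) / 4 = -2
v = (-8 - (4)*(-2)) / 6 = 0
u = (-14 - (5)*(0) - (1)*(-2)) / -6 = 2

(2, 0, -2)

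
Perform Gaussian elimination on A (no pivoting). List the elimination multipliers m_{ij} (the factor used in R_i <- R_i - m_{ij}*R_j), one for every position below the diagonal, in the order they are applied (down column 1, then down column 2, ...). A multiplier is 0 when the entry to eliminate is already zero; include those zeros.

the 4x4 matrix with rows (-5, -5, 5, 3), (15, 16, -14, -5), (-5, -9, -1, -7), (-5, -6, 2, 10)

Forward elimination:
R2 <- R2 - (-3)*R1:  [ 0  1  1  4 ]
R3 <- R3 - (1)*R1:  [   0   -4   -6  -10 ]
R4 <- R4 - (1)*R1:  [  0  -1  -3   7 ]
R3 <- R3 - (-4)*R2:  [  0   0  -2   6 ]
R4 <- R4 - (-1)*R2:  [  0   0  -2  11 ]
R4 <- R4 - (1)*R3:  [ 0  0  0  5 ]
Multipliers (in order of application): m_{21} = -3, m_{31} = 1, m_{41} = 1, m_{32} = -4, m_{42} = -1, m_{43} = 1

multipliers: -3, 1, 1, -4, -1, 1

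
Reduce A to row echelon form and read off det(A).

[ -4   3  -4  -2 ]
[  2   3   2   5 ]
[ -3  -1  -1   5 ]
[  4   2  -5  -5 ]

Forward elimination:
R2 <- R2 - (-1/2)*R1:  [   0  9/2    0    4 ]
R3 <- R3 - (3/4)*R1:  [     0  -13/4      2   13/2 ]
R4 <- R4 - (-1)*R1:  [  0   5  -9  -7 ]
R3 <- R3 - (-13/18)*R2:  [      0       0       2  169/18 ]
R4 <- R4 - (10/9)*R2:  [      0       0      -9  -103/9 ]
R4 <- R4 - (-9/2)*R3:  [       0        0        0  1109/36 ]
Upper-triangular form:
[ -4    3  -4       -2 ]
[  0  9/2   0        4 ]
[  0    0   2   169/18 ]
[  0    0   0  1109/36 ]
det(A) = (-1)^0 * (-4) * (9/2) * (2) * (1109/36) = -1109  (0 row swaps -> sign +1)

det(A) = -1109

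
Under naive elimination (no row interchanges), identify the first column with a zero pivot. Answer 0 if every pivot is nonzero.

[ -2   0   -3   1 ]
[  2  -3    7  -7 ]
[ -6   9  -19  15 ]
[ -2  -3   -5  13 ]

first zero-pivot column = 4

Naive forward elimination:
R2 <- R2 - (-1)*R1:  [  0  -3   4  -6 ]
R3 <- R3 - (3)*R1:  [   0    9  -10   12 ]
R4 <- R4 - (1)*R1:  [  0  -3  -2  12 ]
R3 <- R3 - (-3)*R2:  [  0   0   2  -6 ]
R4 <- R4 - (1)*R2:  [  0   0  -6  18 ]
R4 <- R4 - (-3)*R3:  [ 0  0  0  0 ]
Matrix at this point:
[ -2   0  -3   1 ]
[  0  -3   4  -6 ]
[  0   0   2  -6 ]
[  0   0   0   0 ]
Pivot entry (4,4) in the last row is zero and there are no rows below to swap with -> zero pivot in column 4 (A is singular).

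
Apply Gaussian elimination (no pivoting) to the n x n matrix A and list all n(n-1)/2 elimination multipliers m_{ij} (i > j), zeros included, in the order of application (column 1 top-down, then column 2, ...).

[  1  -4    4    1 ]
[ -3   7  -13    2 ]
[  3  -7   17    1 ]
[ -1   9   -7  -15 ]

multipliers: -3, 3, -1, -1, -1, -1

Forward elimination:
R2 <- R2 - (-3)*R1:  [  0  -5  -1   5 ]
R3 <- R3 - (3)*R1:  [  0   5   5  -2 ]
R4 <- R4 - (-1)*R1:  [   0    5   -3  -14 ]
R3 <- R3 - (-1)*R2:  [ 0  0  4  3 ]
R4 <- R4 - (-1)*R2:  [  0   0  -4  -9 ]
R4 <- R4 - (-1)*R3:  [  0   0   0  -6 ]
Multipliers (in order of application): m_{21} = -3, m_{31} = 3, m_{41} = -1, m_{32} = -1, m_{42} = -1, m_{43} = -1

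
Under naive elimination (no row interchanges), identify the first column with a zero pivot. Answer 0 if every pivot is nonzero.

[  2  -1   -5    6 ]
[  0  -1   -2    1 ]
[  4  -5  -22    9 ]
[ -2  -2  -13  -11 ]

first zero-pivot column = 0

Naive forward elimination:
R3 <- R3 - (2)*R1:  [   0   -3  -12   -3 ]
R4 <- R4 - (-1)*R1:  [   0   -3  -18   -5 ]
R3 <- R3 - (3)*R2:  [  0   0  -6  -6 ]
R4 <- R4 - (3)*R2:  [   0    0  -12   -8 ]
R4 <- R4 - (2)*R3:  [ 0  0  0  4 ]
All pivots nonzero; naive elimination completes without hitting a zero pivot.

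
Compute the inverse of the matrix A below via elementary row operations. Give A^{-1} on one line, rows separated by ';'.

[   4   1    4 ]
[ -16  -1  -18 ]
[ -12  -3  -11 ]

inverse = [-43/12 -1/12 -7/6; 10/3 1/3 2/3; 3 0 1]

Gauss-Jordan on [A | I]:
R1 <- (1/4)*R1:  [   1  1/4    1  |  1/4    0    0 ]
R2 <- R2 - (-16)*R1:  [  0   3  -2  |   4   1   0 ]
R3 <- R3 - (-12)*R1:  [ 0  0  1  |  3  0  1 ]
R2 <- (1/3)*R2:  [    0     1  -2/3  |   4/3   1/3     0 ]
R1 <- R1 - (1/4)*R2:  [     1      0    7/6  |  -1/12  -1/12      0 ]
R1 <- R1 - (7/6)*R3:  [      1       0       0  |  -43/12   -1/12    -7/6 ]
R2 <- R2 - (-2/3)*R3:  [    0     1     0  |  10/3   1/3   2/3 ]
Right block of [I | A^{-1}] is the inverse:
[ -43/12  -1/12  -7/6 ]
[   10/3    1/3   2/3 ]
[      3      0     1 ]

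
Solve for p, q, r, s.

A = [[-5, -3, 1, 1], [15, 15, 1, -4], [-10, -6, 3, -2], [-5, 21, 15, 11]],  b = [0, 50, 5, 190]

(-2, 5, 5, 0)

Forward elimination on [A|b]:
R2 <- R2 - (-3)*R1:  [  0   6   4  -1  50 ]
R3 <- R3 - (2)*R1:  [  0   0   1  -4   5 ]
R4 <- R4 - (1)*R1:  [   0   24   14   10  190 ]
R4 <- R4 - (4)*R2:  [   0    0   -2   14  -10 ]
R4 <- R4 - (-2)*R3:  [ 0  0  0  6  0 ]
Row echelon form:
[ -5  -3  1   1  |   0 ]
[  0   6  4  -1  |  50 ]
[  0   0  1  -4  |   5 ]
[  0   0  0   6  |   0 ]
Back-substitution:
s = (0) / 6 = 0
r = (5 - (-4)*(0)) / 1 = 5
q = (50 - (4)*(5) - (-1)*(0)) / 6 = 5
p = (0 - (-3)*(5) - (1)*(5) - (1)*(0)) / -5 = -2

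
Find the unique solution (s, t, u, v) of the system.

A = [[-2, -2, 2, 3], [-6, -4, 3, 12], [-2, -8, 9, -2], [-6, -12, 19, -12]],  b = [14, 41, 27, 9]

(4, -2, 3, 4)

Forward elimination on [A|b]:
R2 <- R2 - (3)*R1:  [  0   2  -3   3  -1 ]
R3 <- R3 - (1)*R1:  [  0  -6   7  -5  13 ]
R4 <- R4 - (3)*R1:  [   0   -6   13  -21  -33 ]
R3 <- R3 - (-3)*R2:  [  0   0  -2   4  10 ]
R4 <- R4 - (-3)*R2:  [   0    0    4  -12  -36 ]
R4 <- R4 - (-2)*R3:  [   0    0    0   -4  -16 ]
Row echelon form:
[ -2  -2   2   3  |   14 ]
[  0   2  -3   3  |   -1 ]
[  0   0  -2   4  |   10 ]
[  0   0   0  -4  |  -16 ]
Back-substitution:
v = (-16) / -4 = 4
u = (10 - (4)*(4)) / -2 = 3
t = (-1 - (-3)*(3) - (3)*(4)) / 2 = -2
s = (14 - (-2)*(-2) - (2)*(3) - (3)*(4)) / -2 = 4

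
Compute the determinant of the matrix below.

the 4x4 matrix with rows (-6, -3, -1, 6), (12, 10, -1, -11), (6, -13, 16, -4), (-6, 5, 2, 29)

Forward elimination:
R2 <- R2 - (-2)*R1:  [  0   4  -3   1 ]
R3 <- R3 - (-1)*R1:  [   0  -16   15    2 ]
R4 <- R4 - (1)*R1:  [  0   8   3  23 ]
R3 <- R3 - (-4)*R2:  [ 0  0  3  6 ]
R4 <- R4 - (2)*R2:  [  0   0   9  21 ]
R4 <- R4 - (3)*R3:  [ 0  0  0  3 ]
Upper-triangular form:
[ -6  -3  -1  6 ]
[  0   4  -3  1 ]
[  0   0   3  6 ]
[  0   0   0  3 ]
det(A) = (-1)^0 * (-6) * (4) * (3) * (3) = -216  (0 row swaps -> sign +1)

det(A) = -216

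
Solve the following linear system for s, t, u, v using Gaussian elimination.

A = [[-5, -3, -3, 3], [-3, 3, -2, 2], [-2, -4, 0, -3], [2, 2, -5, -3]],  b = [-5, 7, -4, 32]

Forward elimination on [A|b]:
R2 <- R2 - (3/5)*R1:  [    0  24/5  -1/5   1/5    10 ]
R3 <- R3 - (2/5)*R1:  [     0  -14/5    6/5  -21/5     -2 ]
R4 <- R4 - (-2/5)*R1:  [     0    4/5  -31/5   -9/5     30 ]
R3 <- R3 - (-7/12)*R2:  [      0       0   13/12  -49/12    23/6 ]
R4 <- R4 - (1/6)*R2:  [     0      0  -37/6  -11/6   85/3 ]
R4 <- R4 - (-74/13)*R3:  [       0        0        0  -326/13   652/13 ]
Row echelon form:
[ -5    -3     -3        3  |      -5 ]
[  0  24/5   -1/5      1/5  |      10 ]
[  0     0  13/12   -49/12  |    23/6 ]
[  0     0      0  -326/13  |  652/13 ]
Back-substitution:
v = (652/13) / (-326/13) = -2
u = (23/6 - (-49/12)*(-2)) / (13/12) = -4
t = (10 - (-1/5)*(-4) - (1/5)*(-2)) / (24/5) = 2
s = (-5 - (-3)*(2) - (-3)*(-4) - (3)*(-2)) / -5 = 1

(1, 2, -4, -2)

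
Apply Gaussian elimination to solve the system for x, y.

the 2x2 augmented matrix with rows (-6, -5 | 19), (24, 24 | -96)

Forward elimination on [A|b]:
R2 <- R2 - (-4)*R1:  [   0    4  -20 ]
Row echelon form:
[ -6  -5  |   19 ]
[  0   4  |  -20 ]
Back-substitution:
y = (-20) / 4 = -5
x = (19 - (-5)*(-5)) / -6 = 1

(1, -5)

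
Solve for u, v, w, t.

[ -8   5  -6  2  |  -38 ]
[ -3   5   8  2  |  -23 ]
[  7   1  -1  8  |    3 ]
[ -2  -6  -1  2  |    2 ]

Forward elimination on [A|b]:
R2 <- R2 - (3/8)*R1:  [     0   25/8   41/4    5/4  -35/4 ]
R3 <- R3 - (-7/8)*R1:  [      0    43/8   -25/4    39/4  -121/4 ]
R4 <- R4 - (1/4)*R1:  [     0  -29/4    1/2    3/2   23/2 ]
R3 <- R3 - (43/25)*R2:  [       0        0  -597/25     38/5    -76/5 ]
R4 <- R4 - (-58/25)*R2:  [      0       0  607/25    22/5   -44/5 ]
R4 <- R4 - (-607/597)*R3:  [          0           0           0    7240/597  -14480/597 ]
Row echelon form:
[ -8     5       -6         2  |         -38 ]
[  0  25/8     41/4       5/4  |       -35/4 ]
[  0     0  -597/25      38/5  |       -76/5 ]
[  0     0        0  7240/597  |  -14480/597 ]
Back-substitution:
t = (-14480/597) / (7240/597) = -2
w = (-76/5 - (38/5)*(-2)) / (-597/25) = 0
v = (-35/4 - (41/4)*(0) - (5/4)*(-2)) / (25/8) = -2
u = (-38 - (5)*(-2) - (-6)*(0) - (2)*(-2)) / -8 = 3

(3, -2, 0, -2)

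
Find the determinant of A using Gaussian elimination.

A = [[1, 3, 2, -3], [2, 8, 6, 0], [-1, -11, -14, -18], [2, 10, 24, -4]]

Forward elimination:
R2 <- R2 - (2)*R1:  [ 0  2  2  6 ]
R3 <- R3 - (-1)*R1:  [   0   -8  -12  -21 ]
R4 <- R4 - (2)*R1:  [  0   4  20   2 ]
R3 <- R3 - (-4)*R2:  [  0   0  -4   3 ]
R4 <- R4 - (2)*R2:  [   0    0   16  -10 ]
R4 <- R4 - (-4)*R3:  [ 0  0  0  2 ]
Upper-triangular form:
[ 1  3   2  -3 ]
[ 0  2   2   6 ]
[ 0  0  -4   3 ]
[ 0  0   0   2 ]
det(A) = (-1)^0 * (1) * (2) * (-4) * (2) = -16  (0 row swaps -> sign +1)

det(A) = -16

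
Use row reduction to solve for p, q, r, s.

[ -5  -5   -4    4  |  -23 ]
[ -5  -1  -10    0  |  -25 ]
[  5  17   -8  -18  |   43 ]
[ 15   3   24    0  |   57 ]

(-1, 0, 3, -4)

Forward elimination on [A|b]:
R2 <- R2 - (1)*R1:  [  0   4  -6  -4  -2 ]
R3 <- R3 - (-1)*R1:  [   0   12  -12  -14   20 ]
R4 <- R4 - (-3)*R1:  [   0  -12   12   12  -12 ]
R3 <- R3 - (3)*R2:  [  0   0   6  -2  26 ]
R4 <- R4 - (-3)*R2:  [   0    0   -6    0  -18 ]
R4 <- R4 - (-1)*R3:  [  0   0   0  -2   8 ]
Row echelon form:
[ -5  -5  -4   4  |  -23 ]
[  0   4  -6  -4  |   -2 ]
[  0   0   6  -2  |   26 ]
[  0   0   0  -2  |    8 ]
Back-substitution:
s = (8) / -2 = -4
r = (26 - (-2)*(-4)) / 6 = 3
q = (-2 - (-6)*(3) - (-4)*(-4)) / 4 = 0
p = (-23 - (-5)*(0) - (-4)*(3) - (4)*(-4)) / -5 = -1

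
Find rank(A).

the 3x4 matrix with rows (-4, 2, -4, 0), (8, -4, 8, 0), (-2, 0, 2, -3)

rank(A) = 2

Row reduction:
R2 <- R2 - (-2)*R1:  [ 0  0  0  0 ]
R3 <- R3 - (1/2)*R1:  [  0  -1   4  -3 ]
R2 <-> R3   (pivot in column 2 was zero)
[ -4   2  -4   0 ]
[  0  -1   4  -3 ]
[  0   0   0   0 ]
Row echelon form:
[ -4   2  -4   0 ]
[  0  -1   4  -3 ]
[  0   0   0   0 ]
Nonzero rows / pivot columns: 2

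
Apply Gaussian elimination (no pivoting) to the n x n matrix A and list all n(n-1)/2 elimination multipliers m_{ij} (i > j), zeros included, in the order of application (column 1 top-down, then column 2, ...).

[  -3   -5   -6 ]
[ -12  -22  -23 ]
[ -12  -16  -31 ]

multipliers: 4, 4, -2

Forward elimination:
R2 <- R2 - (4)*R1:  [  0  -2   1 ]
R3 <- R3 - (4)*R1:  [  0   4  -7 ]
R3 <- R3 - (-2)*R2:  [  0   0  -5 ]
Multipliers (in order of application): m_{21} = 4, m_{31} = 4, m_{32} = -2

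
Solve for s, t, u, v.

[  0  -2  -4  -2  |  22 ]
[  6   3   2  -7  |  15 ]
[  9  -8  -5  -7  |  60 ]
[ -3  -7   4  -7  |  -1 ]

Forward elimination on [A|b]:
R1 <-> R2   (pivot in column 1 was zero)
[  6   3   2  -7  15 ]
[  0  -2  -4  -2  22 ]
[  9  -8  -5  -7  60 ]
[ -3  -7   4  -7  -1 ]
R3 <- R3 - (3/2)*R1:  [     0  -25/2     -8    7/2   75/2 ]
R4 <- R4 - (-1/2)*R1:  [     0  -11/2      5  -21/2   13/2 ]
R3 <- R3 - (25/4)*R2:  [    0     0    17    16  -100 ]
R4 <- R4 - (11/4)*R2:  [   0    0   16   -5  -54 ]
R4 <- R4 - (16/17)*R3:  [       0        0        0  -341/17   682/17 ]
Row echelon form:
[ 6   3   2       -7  |      15 ]
[ 0  -2  -4       -2  |      22 ]
[ 0   0  17       16  |    -100 ]
[ 0   0   0  -341/17  |  682/17 ]
Back-substitution:
v = (682/17) / (-341/17) = -2
u = (-100 - (16)*(-2)) / 17 = -4
t = (22 - (-4)*(-4) - (-2)*(-2)) / -2 = -1
s = (15 - (3)*(-1) - (2)*(-4) - (-7)*(-2)) / 6 = 2

(2, -1, -4, -2)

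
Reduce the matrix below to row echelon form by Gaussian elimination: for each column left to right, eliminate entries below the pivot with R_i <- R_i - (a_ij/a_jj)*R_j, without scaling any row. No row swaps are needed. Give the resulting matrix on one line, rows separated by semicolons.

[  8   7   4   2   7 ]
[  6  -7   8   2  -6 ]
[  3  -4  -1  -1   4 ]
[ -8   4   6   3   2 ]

Forward elimination:
R2 <- R2 - (3/4)*R1:  [     0  -49/4      5    1/2  -45/4 ]
R3 <- R3 - (3/8)*R1:  [     0  -53/8   -5/2   -7/4   11/8 ]
R4 <- R4 - (-1)*R1:  [  0  11  10   5   9 ]
R3 <- R3 - (53/98)*R2:  [       0        0  -255/49   -99/49   731/98 ]
R4 <- R4 - (-44/49)*R2:  [      0       0  710/49  267/49  -54/49 ]
R4 <- R4 - (-142/51)*R3:  [     0      0      0  -3/17   59/3 ]
Row echelon form:
[ 8      7        4       2       7 ]
[ 0  -49/4        5     1/2   -45/4 ]
[ 0      0  -255/49  -99/49  731/98 ]
[ 0      0        0   -3/17    59/3 ]

REF = [8 7 4 2 7; 0 -49/4 5 1/2 -45/4; 0 0 -255/49 -99/49 731/98; 0 0 0 -3/17 59/3]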